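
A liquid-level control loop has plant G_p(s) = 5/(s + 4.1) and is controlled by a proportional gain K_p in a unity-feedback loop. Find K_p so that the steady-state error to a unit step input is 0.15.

The loop is type 0, so e_ss(step) = 1/(1 + K_pos) with K_pos = K_p·G_p(0).
G_p(0) = 1.22. Require 1/(1 + K_p·1.22) = 0.15, so 1 + 1.22·K_p = 6.667.
K_p = (6.667 − 1)/1.22 = 4.65.

K_p = 4.65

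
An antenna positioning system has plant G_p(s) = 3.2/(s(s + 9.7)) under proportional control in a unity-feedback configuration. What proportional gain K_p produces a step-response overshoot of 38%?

K_p = 84.8

From %OS = 100·exp(−πζ/√(1−ζ²)) = 38%, ζ = −ln(0.38)/√(π²+ln²(0.38)) = 0.2943.
Characteristic equation s² + 9.7s + 3.2K_p = 0 gives ζ = 9.7/(2√(3.2K_p)).
Setting ζ = 0.2943: √(3.2K_p) = 9.7/(2·0.2943) = 16.48, so K_p = 271.5/3.2 = 84.8.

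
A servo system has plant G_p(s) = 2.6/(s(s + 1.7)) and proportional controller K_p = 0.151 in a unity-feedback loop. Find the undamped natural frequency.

ω_n = 0.627 rad/s

1 + K_p·G_p(s) = 0 gives s² + 1.7s + 0.3926 = 0.
So ω_n² = 0.3926 ⇒ ω_n = 0.6266 rad/s, and ζ = 1.7/(2ω_n) = 1.36.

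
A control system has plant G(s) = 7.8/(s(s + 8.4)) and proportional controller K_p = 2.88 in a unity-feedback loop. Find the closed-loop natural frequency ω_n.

With unity feedback the closed-loop characteristic equation is s² + 8.4s + 2.88·7.8 = s² + 8.4s + 22.46 = 0.
Matching s² + 2ζω_n s + ω_n²: ω_n = √22.46 = 4.74 rad/s and 2ζω_n = 8.4, so ζ = 8.4/(2·4.74) = 0.886.

ω_n = 4.74 rad/s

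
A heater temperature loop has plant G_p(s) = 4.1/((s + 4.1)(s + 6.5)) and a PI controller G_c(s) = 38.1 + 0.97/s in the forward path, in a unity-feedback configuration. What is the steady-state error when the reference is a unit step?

0

The open loop G_c(s)G_p(s) has a pole at the origin (type 1), so the static position error constant is infinite and e_ss = 1/(1+∞) = 0.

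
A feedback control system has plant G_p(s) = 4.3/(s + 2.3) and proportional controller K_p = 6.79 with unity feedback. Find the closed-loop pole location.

s = -31.5

Closed-loop transfer function: T(s) = K_p·G_p(s)/(1 + K_p·G_p(s)) = 29.2/(s + 2.3 + 29.2) = 29.2/(s + 31.5).
The closed-loop pole is at s = −31.5.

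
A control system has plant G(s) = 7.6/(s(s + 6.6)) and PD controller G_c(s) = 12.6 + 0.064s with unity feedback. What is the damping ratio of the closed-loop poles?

ζ = 0.362

Forward path: (12.6 + 0.064s)·7.6/(s(s+6.6)). The closed-loop characteristic equation is s² + (6.6 + 7.6·0.064)s + 7.6·12.6 = 0.
That is s² + 7.086s + 95.76 = 0, so ω_n = 9.786 rad/s and ζ = 7.086/(2·9.786) = 0.3621.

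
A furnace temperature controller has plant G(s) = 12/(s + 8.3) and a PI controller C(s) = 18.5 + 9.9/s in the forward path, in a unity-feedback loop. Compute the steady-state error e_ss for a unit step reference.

The open loop C(s)G(s) has a pole at the origin (type 1), so the static position error constant is infinite and e_ss = 1/(1+∞) = 0.

0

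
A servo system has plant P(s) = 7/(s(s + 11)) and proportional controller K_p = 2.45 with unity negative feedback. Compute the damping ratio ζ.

ζ = 1.33

1 + K_p·P(s) = 0 gives s² + 11s + 17.15 = 0.
Matching s² + 2ζω_n s + ω_n²: ω_n = √17.15 = 4.141 rad/s and 2ζω_n = 11, so ζ = 11/(2·4.141) = 1.33.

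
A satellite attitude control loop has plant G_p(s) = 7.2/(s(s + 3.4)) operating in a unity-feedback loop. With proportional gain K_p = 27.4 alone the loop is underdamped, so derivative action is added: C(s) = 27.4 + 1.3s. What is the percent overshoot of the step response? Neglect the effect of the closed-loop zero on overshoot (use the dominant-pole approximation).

Forward path: (27.4 + 1.3s)·7.2/(s(s+3.4)). The closed-loop characteristic equation is s² + (3.4 + 7.2·1.3)s + 7.2·27.4 = 0.
That is s² + 12.76s + 197.3 = 0, so ω_n = 14.05 rad/s and ζ = 12.76/(2·14.05) = 0.4542.
%OS = 100·exp(−πζ/√(1−ζ²)) = 20.2%.

20.2%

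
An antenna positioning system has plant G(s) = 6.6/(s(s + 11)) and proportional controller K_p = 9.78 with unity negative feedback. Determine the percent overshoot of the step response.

5.23%

Closed-loop characteristic equation: s² + 11s + 64.55 = 0, so ω_n = 8.034 rad/s and ζ = 11/(2·8.034) = 0.6846.
%OS = 100·exp(−πζ/√(1−ζ²)) = 100·exp(−π·0.6846/√0.5314) = 5.23%.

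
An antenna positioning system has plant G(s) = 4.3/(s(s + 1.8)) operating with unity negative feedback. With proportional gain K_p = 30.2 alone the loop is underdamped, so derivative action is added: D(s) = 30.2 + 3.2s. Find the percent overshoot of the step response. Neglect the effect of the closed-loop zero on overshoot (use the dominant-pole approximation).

5.31%

Forward path: (30.2 + 3.2s)·4.3/(s(s+1.8)). The closed-loop characteristic equation is s² + (1.8 + 4.3·3.2)s + 4.3·30.2 = 0.
That is s² + 15.56s + 129.9 = 0, so ω_n = 11.4 rad/s and ζ = 15.56/(2·11.4) = 0.6827.
%OS = 100·exp(−πζ/√(1−ζ²)) = 5.31%.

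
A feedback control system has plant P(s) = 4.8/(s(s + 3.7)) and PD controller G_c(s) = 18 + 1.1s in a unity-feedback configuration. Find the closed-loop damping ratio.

ζ = 0.483

Forward path: (18 + 1.1s)·4.8/(s(s+3.7)). The closed-loop characteristic equation is s² + (3.7 + 4.8·1.1)s + 4.8·18 = 0.
That is s² + 8.98s + 86.4 = 0, so ω_n = 9.295 rad/s and ζ = 8.98/(2·9.295) = 0.483.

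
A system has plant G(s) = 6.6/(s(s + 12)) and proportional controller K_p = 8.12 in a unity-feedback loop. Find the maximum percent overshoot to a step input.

Closed-loop characteristic equation: s² + 12s + 53.59 = 0, so ω_n = 7.321 rad/s and ζ = 12/(2·7.321) = 0.8196.
%OS = 100·exp(−πζ/√(1−ζ²)) = 100·exp(−π·0.8196/√0.3283) = 1.12%.

1.12%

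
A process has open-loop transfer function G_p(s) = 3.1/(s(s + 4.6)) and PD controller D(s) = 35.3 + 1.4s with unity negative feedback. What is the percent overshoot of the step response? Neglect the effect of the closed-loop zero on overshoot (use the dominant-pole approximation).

Forward path: (35.3 + 1.4s)·3.1/(s(s+4.6)). The closed-loop characteristic equation is s² + (4.6 + 3.1·1.4)s + 3.1·35.3 = 0.
That is s² + 8.94s + 109.4 = 0, so ω_n = 10.46 rad/s and ζ = 8.94/(2·10.46) = 0.4273.
%OS = 100·exp(−πζ/√(1−ζ²)) = 22.7%.

22.7%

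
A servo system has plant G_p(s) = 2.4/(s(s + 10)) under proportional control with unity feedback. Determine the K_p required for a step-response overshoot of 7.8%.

From %OS = 100·exp(−πζ/√(1−ζ²)) = 7.8%, ζ = −ln(0.078)/√(π²+ln²(0.078)) = 0.6304.
Characteristic equation s² + 10s + 2.4K_p = 0 gives ζ = 10/(2√(2.4K_p)).
Setting ζ = 0.6304: √(2.4K_p) = 10/(2·0.6304) = 7.932, so K_p = 62.91/2.4 = 26.2.

K_p = 26.2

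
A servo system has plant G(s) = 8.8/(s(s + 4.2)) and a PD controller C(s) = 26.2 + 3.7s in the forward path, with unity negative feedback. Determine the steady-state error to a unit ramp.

The loop has one pole at the origin (type 1). Velocity error constant K_v = lim_{s→0} s·C(s)G(s) = 26.2·8.8/4.2 = 54.9.
Steady-state error to a unit ramp: e_ss = 1/K_v = 0.0182.

0.0182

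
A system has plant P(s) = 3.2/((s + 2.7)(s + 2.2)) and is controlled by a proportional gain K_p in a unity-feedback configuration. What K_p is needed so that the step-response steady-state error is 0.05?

K_p = 35.3

Steady-state error for a unit step on this type-0 loop is 1/(1 + K_p·P(0)).
P(0) = 0.5387. Require 1/(1 + K_p·0.5387) = 0.05, so 1 + 0.5387·K_p = 20.
K_p = (20 − 1)/0.5387 = 35.3.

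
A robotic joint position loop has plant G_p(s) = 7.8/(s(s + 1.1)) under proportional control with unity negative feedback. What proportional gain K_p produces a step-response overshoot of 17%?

K_p = 0.161

From %OS = 100·exp(−πζ/√(1−ζ²)) = 17%, ζ = −ln(0.17)/√(π²+ln²(0.17)) = 0.4913.
Characteristic equation s² + 1.1s + 7.8K_p = 0 gives ζ = 1.1/(2√(7.8K_p)).
Setting ζ = 0.4913: √(7.8K_p) = 1.1/(2·0.4913) = 1.12, so K_p = 1.253/7.8 = 0.161.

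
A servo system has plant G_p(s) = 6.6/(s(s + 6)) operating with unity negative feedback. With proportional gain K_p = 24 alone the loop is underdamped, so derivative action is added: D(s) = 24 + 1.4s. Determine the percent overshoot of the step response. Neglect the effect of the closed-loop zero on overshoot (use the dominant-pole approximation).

Forward path: (24 + 1.4s)·6.6/(s(s+6)). The closed-loop characteristic equation is s² + (6 + 6.6·1.4)s + 6.6·24 = 0.
That is s² + 15.24s + 158.4 = 0, so ω_n = 12.59 rad/s and ζ = 15.24/(2·12.59) = 0.6054.
%OS = 100·exp(−πζ/√(1−ζ²)) = 9.16%.

9.16%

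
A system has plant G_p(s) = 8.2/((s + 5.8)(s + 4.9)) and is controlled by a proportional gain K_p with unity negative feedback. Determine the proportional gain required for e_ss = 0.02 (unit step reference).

K_p = 170

The loop is type 0, so e_ss(step) = 1/(1 + K_pos) with K_pos = K_p·G_p(0).
G_p(0) = 0.2885. Require 1/(1 + K_p·0.2885) = 0.02, so 1 + 0.2885·K_p = 50.
K_p = (50 − 1)/0.2885 = 170.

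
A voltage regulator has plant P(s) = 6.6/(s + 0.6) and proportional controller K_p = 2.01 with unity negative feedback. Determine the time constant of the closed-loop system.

Closed-loop transfer function: T(s) = K_p·P(s)/(1 + K_p·P(s)) = 13.27/(s + 0.6 + 13.27) = 13.27/(s + 13.87).
Time constant τ = 1/13.87 = 0.0721 s.

τ = 0.0721 s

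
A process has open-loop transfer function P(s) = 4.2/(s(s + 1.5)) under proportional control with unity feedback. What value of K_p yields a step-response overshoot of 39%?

K_p = 1.62

From %OS = 100·exp(−πζ/√(1−ζ²)) = 39%, ζ = −ln(0.39)/√(π²+ln²(0.39)) = 0.2871.
Characteristic equation s² + 1.5s + 4.2K_p = 0 gives ζ = 1.5/(2√(4.2K_p)).
Setting ζ = 0.2871: √(4.2K_p) = 1.5/(2·0.2871) = 2.612, so K_p = 6.824/4.2 = 1.62.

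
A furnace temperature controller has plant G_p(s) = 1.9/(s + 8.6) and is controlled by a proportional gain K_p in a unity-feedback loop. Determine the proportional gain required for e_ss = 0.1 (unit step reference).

K_p = 40.7

The loop is type 0, so e_ss(step) = 1/(1 + K_pos) with K_pos = K_p·G_p(0).
G_p(0) = 0.2209. Require 1/(1 + K_p·0.2209) = 0.1, so 1 + 0.2209·K_p = 10.
K_p = (10 − 1)/0.2209 = 40.7.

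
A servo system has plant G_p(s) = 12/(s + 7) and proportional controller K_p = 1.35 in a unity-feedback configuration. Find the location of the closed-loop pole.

Closed-loop transfer function: T(s) = K_p·G_p(s)/(1 + K_p·G_p(s)) = 16.2/(s + 7 + 16.2) = 16.2/(s + 23.2).
The closed-loop pole is at s = −23.2.

s = -23.2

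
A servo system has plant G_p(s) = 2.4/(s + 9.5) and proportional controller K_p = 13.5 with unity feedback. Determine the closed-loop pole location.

s = -41.9

Closed-loop transfer function: T(s) = K_p·G_p(s)/(1 + K_p·G_p(s)) = 32.4/(s + 9.5 + 32.4) = 32.4/(s + 41.9).
The closed-loop pole is at s = −41.9.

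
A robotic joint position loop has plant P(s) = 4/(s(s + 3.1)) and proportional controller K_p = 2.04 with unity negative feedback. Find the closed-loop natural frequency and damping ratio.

ω_n = 2.86 rad/s, ζ = 0.543

The closed-loop denominator is s(s+3.1) + 2.04·4 = s² + 3.1s + 8.16.
Matching s² + 2ζω_n s + ω_n²: ω_n = √8.16 = 2.857 rad/s and 2ζω_n = 3.1, so ζ = 3.1/(2·2.857) = 0.543.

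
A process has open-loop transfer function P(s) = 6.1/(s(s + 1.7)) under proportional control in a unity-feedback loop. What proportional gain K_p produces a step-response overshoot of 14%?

K_p = 0.421

From %OS = 100·exp(−πζ/√(1−ζ²)) = 14%, ζ = −ln(0.14)/√(π²+ln²(0.14)) = 0.5305.
Characteristic equation s² + 1.7s + 6.1K_p = 0 gives ζ = 1.7/(2√(6.1K_p)).
Setting ζ = 0.5305: √(6.1K_p) = 1.7/(2·0.5305) = 1.602, so K_p = 2.567/6.1 = 0.421.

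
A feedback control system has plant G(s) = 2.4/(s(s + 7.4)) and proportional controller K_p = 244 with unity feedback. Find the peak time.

T_p = 0.131 s

From 1 + K_pG(s) = 0: s² + 7.4s + 585.6 = 0 ⇒ ω_n = 24.2, ζ = 0.1529.
Damped frequency ω_d = ω_n√(1−ζ²) = 23.91 rad/s, so peak time T_p = π/ω_d = 0.131 s.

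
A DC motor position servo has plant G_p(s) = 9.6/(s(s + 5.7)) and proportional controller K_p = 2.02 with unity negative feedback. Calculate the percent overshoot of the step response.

6.95%

The closed-loop denominator s² + 5.7s + 19.39 gives ω_n = √19.39 = 4.404 and ζ = 5.7/(2ω_n) = 0.6472.
%OS = 100·exp(−πζ/√(1−ζ²)) = 100·exp(−π·0.6472/√0.5811) = 6.95%.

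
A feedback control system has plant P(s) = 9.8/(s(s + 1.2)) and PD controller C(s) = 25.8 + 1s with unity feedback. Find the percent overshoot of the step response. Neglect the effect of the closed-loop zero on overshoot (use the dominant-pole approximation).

Forward path: (25.8 + 1s)·9.8/(s(s+1.2)). The closed-loop characteristic equation is s² + (1.2 + 9.8·1)s + 9.8·25.8 = 0.
That is s² + 11s + 252.8 = 0, so ω_n = 15.9 rad/s and ζ = 11/(2·15.9) = 0.3459.
%OS = 100·exp(−πζ/√(1−ζ²)) = 31.4%.

31.4%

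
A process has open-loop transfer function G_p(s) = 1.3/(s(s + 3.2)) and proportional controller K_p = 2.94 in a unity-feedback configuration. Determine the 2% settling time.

The closed-loop denominator s² + 3.2s + 3.822 gives ω_n = √3.822 = 1.955 and ζ = 3.2/(2ω_n) = 0.8184.
2% settling time T_s ≈ 4/(ζω_n) = 4/1.6 = 2.5 s.

T_s ≈ 2.5 s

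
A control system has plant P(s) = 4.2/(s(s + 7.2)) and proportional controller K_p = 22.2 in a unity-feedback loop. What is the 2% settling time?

T_s ≈ 1.11 s

From 1 + K_pP(s) = 0: s² + 7.2s + 93.24 = 0 ⇒ ω_n = 9.656, ζ = 0.3728.
2% settling time T_s ≈ 4/(ζω_n) = 4/3.6 = 1.11 s.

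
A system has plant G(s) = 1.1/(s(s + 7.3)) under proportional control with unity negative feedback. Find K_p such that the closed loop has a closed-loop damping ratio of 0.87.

Closed-loop characteristic equation: s² + 7.3s + K_p·1.1 = 0.
So ω_n = √(1.1K_p) and 2ζω_n = 7.3, giving ζ = 7.3/(2√(1.1K_p)).
Setting ζ = 0.87: √(1.1K_p) = 7.3/(2·0.87) = 4.195, so K_p = 17.6/1.1 = 16.

K_p = 16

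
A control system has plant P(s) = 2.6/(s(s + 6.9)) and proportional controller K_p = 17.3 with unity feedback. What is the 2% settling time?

The closed-loop denominator s² + 6.9s + 44.98 gives ω_n = √44.98 = 6.707 and ζ = 6.9/(2ω_n) = 0.5144.
2% settling time T_s ≈ 4/(ζω_n) = 4/3.45 = 1.16 s.

T_s ≈ 1.16 s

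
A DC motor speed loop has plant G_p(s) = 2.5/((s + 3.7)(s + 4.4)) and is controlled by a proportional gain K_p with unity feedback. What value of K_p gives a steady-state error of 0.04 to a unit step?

K_p = 156

Steady-state error for a unit step on this type-0 loop is 1/(1 + K_p·G_p(0)).
G_p(0) = 0.1536. Require 1/(1 + K_p·0.1536) = 0.04, so 1 + 0.1536·K_p = 25.
K_p = (25 − 1)/0.1536 = 156.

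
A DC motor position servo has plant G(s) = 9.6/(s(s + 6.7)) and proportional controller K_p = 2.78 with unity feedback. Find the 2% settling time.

Closed-loop characteristic equation: s² + 6.7s + 26.69 = 0, so ω_n = 5.166 rad/s and ζ = 6.7/(2·5.166) = 0.6485.
2% settling time T_s ≈ 4/(ζω_n) = 4/3.35 = 1.19 s.

T_s ≈ 1.19 s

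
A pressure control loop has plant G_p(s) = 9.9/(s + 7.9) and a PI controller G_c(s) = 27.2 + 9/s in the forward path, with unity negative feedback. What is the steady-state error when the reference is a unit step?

The open loop G_c(s)G_p(s) has a pole at the origin (type 1), so the static position error constant is infinite and e_ss = 1/(1+∞) = 0.

0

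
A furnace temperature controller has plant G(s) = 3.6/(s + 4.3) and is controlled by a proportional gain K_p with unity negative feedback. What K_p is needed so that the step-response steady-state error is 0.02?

The loop is type 0, so e_ss(step) = 1/(1 + K_pos) with K_pos = K_p·G(0).
G(0) = 0.8372. Require 1/(1 + K_p·0.8372) = 0.02, so 1 + 0.8372·K_p = 50.
K_p = (50 − 1)/0.8372 = 58.5.

K_p = 58.5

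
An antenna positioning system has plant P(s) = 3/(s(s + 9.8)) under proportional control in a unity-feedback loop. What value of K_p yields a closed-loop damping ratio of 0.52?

Closed-loop characteristic equation: s² + 9.8s + K_p·3 = 0.
So ω_n = √(3K_p) and 2ζω_n = 9.8, giving ζ = 9.8/(2√(3K_p)).
Setting ζ = 0.52: √(3K_p) = 9.8/(2·0.52) = 9.423, so K_p = 88.79/3 = 29.6.

K_p = 29.6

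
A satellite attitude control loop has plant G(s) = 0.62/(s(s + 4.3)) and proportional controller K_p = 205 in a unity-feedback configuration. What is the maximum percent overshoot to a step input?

54.3%

From 1 + K_pG(s) = 0: s² + 4.3s + 127.1 = 0 ⇒ ω_n = 11.27, ζ = 0.1907.
%OS = 100·exp(−πζ/√(1−ζ²)) = 100·exp(−π·0.1907/√0.9636) = 54.3%.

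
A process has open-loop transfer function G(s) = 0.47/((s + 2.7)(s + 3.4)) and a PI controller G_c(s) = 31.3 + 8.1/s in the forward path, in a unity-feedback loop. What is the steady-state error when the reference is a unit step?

The open loop G_c(s)G(s) has a pole at the origin (type 1), so the static position error constant is infinite and e_ss = 1/(1+∞) = 0.

0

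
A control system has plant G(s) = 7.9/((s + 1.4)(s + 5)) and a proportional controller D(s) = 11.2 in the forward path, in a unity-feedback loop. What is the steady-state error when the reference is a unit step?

0.0733

The loop is type 0. Static position error constant K_pos = D(0)·G(0) = 11.2·1.129 = 12.64.
Steady-state error to a unit step: e_ss = 1/(1+K_pos) = 1/13.64 = 0.0733.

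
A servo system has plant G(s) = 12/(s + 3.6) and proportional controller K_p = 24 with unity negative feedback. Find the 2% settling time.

T_s ≈ 0.0137 s

Closed-loop transfer function: T(s) = K_p·G(s)/(1 + K_p·G(s)) = 288/(s + 3.6 + 288) = 288/(s + 291.6).
Time constant τ = 1/291.6 = 0.003429 s, so the 2% settling time is about 4τ = 0.0137 s.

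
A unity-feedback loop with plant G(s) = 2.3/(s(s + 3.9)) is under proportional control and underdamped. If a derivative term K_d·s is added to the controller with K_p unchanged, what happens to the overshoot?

With PD the characteristic equation becomes s² + (a + K·K_d)s + K·K_p = 0; the damping term grows, ζ rises, overshoot falls.

decrease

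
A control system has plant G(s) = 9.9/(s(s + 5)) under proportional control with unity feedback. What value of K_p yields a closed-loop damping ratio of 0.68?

Closed-loop characteristic equation: s² + 5s + K_p·9.9 = 0.
So ω_n = √(9.9K_p) and 2ζω_n = 5, giving ζ = 5/(2√(9.9K_p)).
Setting ζ = 0.68: √(9.9K_p) = 5/(2·0.68) = 3.676, so K_p = 13.52/9.9 = 1.37.

K_p = 1.37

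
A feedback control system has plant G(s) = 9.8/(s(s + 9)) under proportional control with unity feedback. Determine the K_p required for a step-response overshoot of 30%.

K_p = 16.1

From %OS = 100·exp(−πζ/√(1−ζ²)) = 30%, ζ = −ln(0.3)/√(π²+ln²(0.3)) = 0.3579.
Characteristic equation s² + 9s + 9.8K_p = 0 gives ζ = 9/(2√(9.8K_p)).
Setting ζ = 0.3579: √(9.8K_p) = 9/(2·0.3579) = 12.57, so K_p = 158.1/9.8 = 16.1.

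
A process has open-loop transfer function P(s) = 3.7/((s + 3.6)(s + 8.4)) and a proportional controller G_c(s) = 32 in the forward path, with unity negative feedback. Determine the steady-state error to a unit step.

0.203

The loop is type 0. Static position error constant K_pos = G_c(0)·P(0) = 32·0.1224 = 3.915.
Steady-state error to a unit step: e_ss = 1/(1+K_pos) = 1/4.915 = 0.203.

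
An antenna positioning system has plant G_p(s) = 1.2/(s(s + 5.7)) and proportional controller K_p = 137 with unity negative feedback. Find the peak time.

T_p = 0.251 s

The closed-loop denominator s² + 5.7s + 164.4 gives ω_n = √164.4 = 12.82 and ζ = 5.7/(2ω_n) = 0.2223.
Damped frequency ω_d = ω_n√(1−ζ²) = 12.5 rad/s, so peak time T_p = π/ω_d = 0.251 s.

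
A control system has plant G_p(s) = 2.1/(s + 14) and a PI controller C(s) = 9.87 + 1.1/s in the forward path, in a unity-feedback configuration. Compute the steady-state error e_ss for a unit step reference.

The open loop C(s)G_p(s) has a pole at the origin (type 1), so the static position error constant is infinite and e_ss = 1/(1+∞) = 0.

0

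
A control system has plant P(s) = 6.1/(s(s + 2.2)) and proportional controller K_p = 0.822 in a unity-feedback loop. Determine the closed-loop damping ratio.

ζ = 0.491

The closed-loop denominator is s(s+2.2) + 0.822·6.1 = s² + 2.2s + 5.014.
Matching s² + 2ζω_n s + ω_n²: ω_n = √5.014 = 2.239 rad/s and 2ζω_n = 2.2, so ζ = 2.2/(2·2.239) = 0.491.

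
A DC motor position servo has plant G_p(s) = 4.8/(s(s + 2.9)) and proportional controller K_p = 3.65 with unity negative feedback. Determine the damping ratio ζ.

The closed-loop denominator is s(s+2.9) + 3.65·4.8 = s² + 2.9s + 17.52.
Matching s² + 2ζω_n s + ω_n²: ω_n = √17.52 = 4.186 rad/s and 2ζω_n = 2.9, so ζ = 2.9/(2·4.186) = 0.346.

ζ = 0.346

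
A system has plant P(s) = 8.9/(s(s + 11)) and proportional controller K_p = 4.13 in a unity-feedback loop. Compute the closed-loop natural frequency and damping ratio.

ω_n = 6.06 rad/s, ζ = 0.907

1 + K_p·P(s) = 0 gives s² + 11s + 36.76 = 0.
So ω_n² = 36.76 ⇒ ω_n = 6.063 rad/s, and ζ = 11/(2ω_n) = 0.907.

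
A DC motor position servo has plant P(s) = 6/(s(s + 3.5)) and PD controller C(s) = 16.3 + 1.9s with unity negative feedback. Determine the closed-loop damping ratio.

ζ = 0.753

Forward path: (16.3 + 1.9s)·6/(s(s+3.5)). The closed-loop characteristic equation is s² + (3.5 + 6·1.9)s + 6·16.3 = 0.
That is s² + 14.9s + 97.8 = 0, so ω_n = 9.889 rad/s and ζ = 14.9/(2·9.889) = 0.7533.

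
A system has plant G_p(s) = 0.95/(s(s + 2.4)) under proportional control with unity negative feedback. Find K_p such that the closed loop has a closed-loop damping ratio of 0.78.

K_p = 2.49

Closed-loop characteristic equation: s² + 2.4s + K_p·0.95 = 0.
So ω_n = √(0.95K_p) and 2ζω_n = 2.4, giving ζ = 2.4/(2√(0.95K_p)).
Setting ζ = 0.78: √(0.95K_p) = 2.4/(2·0.78) = 1.538, so K_p = 2.367/0.95 = 2.49.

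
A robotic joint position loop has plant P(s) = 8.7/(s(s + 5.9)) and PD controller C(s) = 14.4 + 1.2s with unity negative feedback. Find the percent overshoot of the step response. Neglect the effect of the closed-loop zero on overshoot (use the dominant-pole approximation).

Forward path: (14.4 + 1.2s)·8.7/(s(s+5.9)). The closed-loop characteristic equation is s² + (5.9 + 8.7·1.2)s + 8.7·14.4 = 0.
That is s² + 16.34s + 125.3 = 0, so ω_n = 11.19 rad/s and ζ = 16.34/(2·11.19) = 0.7299.
%OS = 100·exp(−πζ/√(1−ζ²)) = 3.49%.

3.49%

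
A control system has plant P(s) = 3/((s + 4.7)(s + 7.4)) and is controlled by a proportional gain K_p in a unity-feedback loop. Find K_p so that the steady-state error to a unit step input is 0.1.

K_p = 104

For a type-0 loop with proportional control, e_ss = 1/(1 + K_p·P(0)).
P(0) = 0.08626. Require 1/(1 + K_p·0.08626) = 0.1, so 1 + 0.08626·K_p = 10.
K_p = (10 − 1)/0.08626 = 104.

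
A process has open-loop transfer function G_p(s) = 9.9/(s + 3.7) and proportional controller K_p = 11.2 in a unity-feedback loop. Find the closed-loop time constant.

Closed-loop transfer function: T(s) = K_p·G_p(s)/(1 + K_p·G_p(s)) = 110.9/(s + 3.7 + 110.9) = 110.9/(s + 114.6).
Time constant τ = 1/114.6 = 0.00873 s.

τ = 0.00873 s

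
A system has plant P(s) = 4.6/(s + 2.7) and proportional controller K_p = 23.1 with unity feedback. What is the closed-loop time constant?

τ = 0.00918 s

Closed-loop transfer function: T(s) = K_p·P(s)/(1 + K_p·P(s)) = 106.3/(s + 2.7 + 106.3) = 106.3/(s + 109).
Time constant τ = 1/109 = 0.00918 s.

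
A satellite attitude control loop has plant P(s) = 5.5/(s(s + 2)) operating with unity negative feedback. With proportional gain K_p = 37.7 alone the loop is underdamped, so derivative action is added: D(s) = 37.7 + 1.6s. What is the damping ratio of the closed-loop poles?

Forward path: (37.7 + 1.6s)·5.5/(s(s+2)). The closed-loop characteristic equation is s² + (2 + 5.5·1.6)s + 5.5·37.7 = 0.
That is s² + 10.8s + 207.4 = 0, so ω_n = 14.4 rad/s and ζ = 10.8/(2·14.4) = 0.375.

ζ = 0.375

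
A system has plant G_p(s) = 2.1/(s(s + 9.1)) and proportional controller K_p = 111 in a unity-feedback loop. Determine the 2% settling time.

T_s ≈ 0.879 s

Closed-loop characteristic equation: s² + 9.1s + 233.1 = 0, so ω_n = 15.27 rad/s and ζ = 9.1/(2·15.27) = 0.298.
2% settling time T_s ≈ 4/(ζω_n) = 4/4.55 = 0.879 s.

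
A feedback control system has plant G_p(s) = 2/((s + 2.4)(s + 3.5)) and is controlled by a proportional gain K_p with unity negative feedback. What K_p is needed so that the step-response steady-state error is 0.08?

K_p = 48.3

The loop is type 0, so e_ss(step) = 1/(1 + K_pos) with K_pos = K_p·G_p(0).
G_p(0) = 0.2381. Require 1/(1 + K_p·0.2381) = 0.08, so 1 + 0.2381·K_p = 12.5.
K_p = (12.5 − 1)/0.2381 = 48.3.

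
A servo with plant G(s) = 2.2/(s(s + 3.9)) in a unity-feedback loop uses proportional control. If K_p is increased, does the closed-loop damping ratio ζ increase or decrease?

ζ = 3.9/(2√(2.2K_p)); increasing K_p raises the denominator, so ζ falls.

decrease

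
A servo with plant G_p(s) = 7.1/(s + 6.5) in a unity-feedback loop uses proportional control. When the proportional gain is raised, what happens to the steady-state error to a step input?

decrease

e_ss = 1/(1 + K_p·G_p(0)); a larger K_p raises the denominator, so e_ss decreases.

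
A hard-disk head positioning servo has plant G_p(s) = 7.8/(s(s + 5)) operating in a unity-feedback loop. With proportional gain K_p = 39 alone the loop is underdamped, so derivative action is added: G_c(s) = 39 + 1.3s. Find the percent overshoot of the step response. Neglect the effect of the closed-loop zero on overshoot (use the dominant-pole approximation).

22%

Forward path: (39 + 1.3s)·7.8/(s(s+5)). The closed-loop characteristic equation is s² + (5 + 7.8·1.3)s + 7.8·39 = 0.
That is s² + 15.14s + 304.2 = 0, so ω_n = 17.44 rad/s and ζ = 15.14/(2·17.44) = 0.434.
%OS = 100·exp(−πζ/√(1−ζ²)) = 22%.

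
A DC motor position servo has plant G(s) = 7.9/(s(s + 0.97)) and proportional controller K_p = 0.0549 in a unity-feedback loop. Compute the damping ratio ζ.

1 + K_p·G(s) = 0 gives s² + 0.97s + 0.4337 = 0.
Matching s² + 2ζω_n s + ω_n²: ω_n = √0.4337 = 0.6586 rad/s and 2ζω_n = 0.97, so ζ = 0.97/(2·0.6586) = 0.736.

ζ = 0.736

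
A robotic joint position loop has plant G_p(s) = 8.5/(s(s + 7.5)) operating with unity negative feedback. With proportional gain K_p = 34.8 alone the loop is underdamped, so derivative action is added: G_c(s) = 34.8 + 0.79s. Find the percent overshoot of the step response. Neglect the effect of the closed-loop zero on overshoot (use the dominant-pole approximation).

24%

Forward path: (34.8 + 0.79s)·8.5/(s(s+7.5)). The closed-loop characteristic equation is s² + (7.5 + 8.5·0.79)s + 8.5·34.8 = 0.
That is s² + 14.21s + 295.8 = 0, so ω_n = 17.2 rad/s and ζ = 14.21/(2·17.2) = 0.4133.
%OS = 100·exp(−πζ/√(1−ζ²)) = 24%.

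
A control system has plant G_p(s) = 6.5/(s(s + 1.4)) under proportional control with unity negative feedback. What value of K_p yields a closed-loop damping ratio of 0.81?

K_p = 0.115

Closed-loop characteristic equation: s² + 1.4s + K_p·6.5 = 0.
So ω_n = √(6.5K_p) and 2ζω_n = 1.4, giving ζ = 1.4/(2√(6.5K_p)).
Setting ζ = 0.81: √(6.5K_p) = 1.4/(2·0.81) = 0.8642, so K_p = 0.7468/6.5 = 0.115.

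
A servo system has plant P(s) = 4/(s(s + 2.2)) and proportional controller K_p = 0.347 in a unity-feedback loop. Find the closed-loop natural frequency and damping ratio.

The closed-loop denominator is s(s+2.2) + 0.347·4 = s² + 2.2s + 1.388.
Matching s² + 2ζω_n s + ω_n²: ω_n = √1.388 = 1.178 rad/s and 2ζω_n = 2.2, so ζ = 2.2/(2·1.178) = 0.934.

ω_n = 1.18 rad/s, ζ = 0.934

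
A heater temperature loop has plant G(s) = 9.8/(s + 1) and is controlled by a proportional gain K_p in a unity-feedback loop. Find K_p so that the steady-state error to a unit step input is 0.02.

K_p = 5

For a type-0 loop with proportional control, e_ss = 1/(1 + K_p·G(0)).
G(0) = 9.8. Require 1/(1 + K_p·9.8) = 0.02, so 1 + 9.8·K_p = 50.
K_p = (50 − 1)/9.8 = 5.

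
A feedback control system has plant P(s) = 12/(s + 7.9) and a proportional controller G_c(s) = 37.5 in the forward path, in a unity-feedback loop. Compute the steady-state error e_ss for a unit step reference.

0.0173

The loop is type 0. Static position error constant K_pos = G_c(0)·P(0) = 37.5·1.519 = 56.96.
Steady-state error to a unit step: e_ss = 1/(1+K_pos) = 1/57.96 = 0.0173.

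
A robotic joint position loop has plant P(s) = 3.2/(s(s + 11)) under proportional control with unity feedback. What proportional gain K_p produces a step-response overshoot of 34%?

K_p = 89.6

From %OS = 100·exp(−πζ/√(1−ζ²)) = 34%, ζ = −ln(0.34)/√(π²+ln²(0.34)) = 0.3248.
Characteristic equation s² + 11s + 3.2K_p = 0 gives ζ = 11/(2√(3.2K_p)).
Setting ζ = 0.3248: √(3.2K_p) = 11/(2·0.3248) = 16.93, so K_p = 286.8/3.2 = 89.6.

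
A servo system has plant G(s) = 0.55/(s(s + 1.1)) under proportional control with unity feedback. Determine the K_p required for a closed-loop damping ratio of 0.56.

Closed-loop characteristic equation: s² + 1.1s + K_p·0.55 = 0.
So ω_n = √(0.55K_p) and 2ζω_n = 1.1, giving ζ = 1.1/(2√(0.55K_p)).
Setting ζ = 0.56: √(0.55K_p) = 1.1/(2·0.56) = 0.9821, so K_p = 0.9646/0.55 = 1.75.

K_p = 1.75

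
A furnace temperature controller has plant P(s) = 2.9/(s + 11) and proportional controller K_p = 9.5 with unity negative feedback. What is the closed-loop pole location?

Closed-loop transfer function: T(s) = K_p·P(s)/(1 + K_p·P(s)) = 27.55/(s + 11 + 27.55) = 27.55/(s + 38.55).
The closed-loop pole is at s = −38.55.

s = -38.55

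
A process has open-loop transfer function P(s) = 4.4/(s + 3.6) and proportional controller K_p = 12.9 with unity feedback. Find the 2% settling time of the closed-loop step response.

T_s ≈ 0.0663 s

Closed-loop transfer function: T(s) = K_p·P(s)/(1 + K_p·P(s)) = 56.76/(s + 3.6 + 56.76) = 56.76/(s + 60.36).
Time constant τ = 1/60.36 = 0.01657 s, so the 2% settling time is about 4τ = 0.0663 s.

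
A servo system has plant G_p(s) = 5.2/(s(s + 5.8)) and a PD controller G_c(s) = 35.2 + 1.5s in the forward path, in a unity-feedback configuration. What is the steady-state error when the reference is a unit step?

The open loop G_c(s)G_p(s) has a pole at the origin (type 1), so the static position error constant is infinite and e_ss = 1/(1+∞) = 0.

0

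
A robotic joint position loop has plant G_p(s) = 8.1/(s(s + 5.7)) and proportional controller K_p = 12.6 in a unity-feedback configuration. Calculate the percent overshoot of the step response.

The closed-loop denominator s² + 5.7s + 102.1 gives ω_n = √102.1 = 10.1 and ζ = 5.7/(2ω_n) = 0.2821.
%OS = 100·exp(−πζ/√(1−ζ²)) = 100·exp(−π·0.2821/√0.9204) = 39.7%.

39.7%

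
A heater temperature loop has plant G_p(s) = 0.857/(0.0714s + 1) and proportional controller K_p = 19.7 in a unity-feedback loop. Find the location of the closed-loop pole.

s = -250.5

Closed loop: T(s) = K_p·G_p/(1+K_p·G_p) = 16.88/(0.0714s + 1 + 16.88), with pole at s = −(1 + 16.88)/0.0714 = −250.5.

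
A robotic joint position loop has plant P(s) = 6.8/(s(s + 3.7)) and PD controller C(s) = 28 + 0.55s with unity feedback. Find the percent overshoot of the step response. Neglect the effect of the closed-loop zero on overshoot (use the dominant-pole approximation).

41.5%

Forward path: (28 + 0.55s)·6.8/(s(s+3.7)). The closed-loop characteristic equation is s² + (3.7 + 6.8·0.55)s + 6.8·28 = 0.
That is s² + 7.44s + 190.4 = 0, so ω_n = 13.8 rad/s and ζ = 7.44/(2·13.8) = 0.2696.
%OS = 100·exp(−πζ/√(1−ζ²)) = 41.5%.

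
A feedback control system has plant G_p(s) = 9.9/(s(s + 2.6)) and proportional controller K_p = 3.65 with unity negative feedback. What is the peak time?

The closed-loop denominator s² + 2.6s + 36.13 gives ω_n = √36.13 = 6.011 and ζ = 2.6/(2ω_n) = 0.2163.
Damped frequency ω_d = ω_n√(1−ζ²) = 5.869 rad/s, so peak time T_p = π/ω_d = 0.535 s.

T_p = 0.535 s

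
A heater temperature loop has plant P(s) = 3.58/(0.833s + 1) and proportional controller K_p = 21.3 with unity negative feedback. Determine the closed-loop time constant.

τ = 0.0108 s

Closed loop: T(s) = K_p·P/(1+K_p·P) = 76.25/(0.833s + 1 + 76.25), with pole at s = −(1 + 76.25)/0.833 = −92.74.
Closed-loop time constant τ = 1/92.74 = 0.0108 s.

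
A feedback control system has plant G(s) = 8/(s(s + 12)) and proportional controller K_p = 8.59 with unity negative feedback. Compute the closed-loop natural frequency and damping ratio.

ω_n = 8.29 rad/s, ζ = 0.724

1 + K_p·G(s) = 0 gives s² + 12s + 68.72 = 0.
Matching s² + 2ζω_n s + ω_n²: ω_n = √68.72 = 8.29 rad/s and 2ζω_n = 12, so ζ = 12/(2·8.29) = 0.724.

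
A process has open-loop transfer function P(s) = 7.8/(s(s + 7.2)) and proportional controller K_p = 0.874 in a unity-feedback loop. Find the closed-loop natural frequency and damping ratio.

ω_n = 2.61 rad/s, ζ = 1.38

1 + K_p·P(s) = 0 gives s² + 7.2s + 6.817 = 0.
So ω_n² = 6.817 ⇒ ω_n = 2.611 rad/s, and ζ = 7.2/(2ω_n) = 1.38.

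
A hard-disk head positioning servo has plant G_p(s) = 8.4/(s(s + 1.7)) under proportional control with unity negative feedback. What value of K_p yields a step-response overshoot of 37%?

K_p = 0.945

From %OS = 100·exp(−πζ/√(1−ζ²)) = 37%, ζ = −ln(0.37)/√(π²+ln²(0.37)) = 0.3017.
Characteristic equation s² + 1.7s + 8.4K_p = 0 gives ζ = 1.7/(2√(8.4K_p)).
Setting ζ = 0.3017: √(8.4K_p) = 1.7/(2·0.3017) = 2.817, so K_p = 7.936/8.4 = 0.945.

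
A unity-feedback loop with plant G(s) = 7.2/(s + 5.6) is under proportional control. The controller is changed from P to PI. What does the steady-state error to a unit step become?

The integrator makes K_pos = lim_{s→0} C(s)G(s) infinite, so e_ss = 1/(1+K_pos) = 0.

0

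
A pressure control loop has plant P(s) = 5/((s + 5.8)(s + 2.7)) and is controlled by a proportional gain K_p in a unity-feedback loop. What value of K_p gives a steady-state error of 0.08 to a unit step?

Steady-state error for a unit step on this type-0 loop is 1/(1 + K_p·P(0)).
P(0) = 0.3193. Require 1/(1 + K_p·0.3193) = 0.08, so 1 + 0.3193·K_p = 12.5.
K_p = (12.5 − 1)/0.3193 = 36.

K_p = 36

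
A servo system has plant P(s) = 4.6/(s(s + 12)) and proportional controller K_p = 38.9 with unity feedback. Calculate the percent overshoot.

The closed-loop denominator s² + 12s + 178.9 gives ω_n = √178.9 = 13.38 and ζ = 12/(2ω_n) = 0.4485.
%OS = 100·exp(−πζ/√(1−ζ²)) = 100·exp(−π·0.4485/√0.7988) = 20.7%.

20.7%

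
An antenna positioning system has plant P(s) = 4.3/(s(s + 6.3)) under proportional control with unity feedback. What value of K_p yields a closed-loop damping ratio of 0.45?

Closed-loop characteristic equation: s² + 6.3s + K_p·4.3 = 0.
So ω_n = √(4.3K_p) and 2ζω_n = 6.3, giving ζ = 6.3/(2√(4.3K_p)).
Setting ζ = 0.45: √(4.3K_p) = 6.3/(2·0.45) = 7, so K_p = 49/4.3 = 11.4.

K_p = 11.4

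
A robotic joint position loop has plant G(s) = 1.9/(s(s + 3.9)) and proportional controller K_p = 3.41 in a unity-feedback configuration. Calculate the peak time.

From 1 + K_pG(s) = 0: s² + 3.9s + 6.479 = 0 ⇒ ω_n = 2.545, ζ = 0.7661.
Damped frequency ω_d = ω_n√(1−ζ²) = 1.636 rad/s, so peak time T_p = π/ω_d = 1.92 s.

T_p = 1.92 s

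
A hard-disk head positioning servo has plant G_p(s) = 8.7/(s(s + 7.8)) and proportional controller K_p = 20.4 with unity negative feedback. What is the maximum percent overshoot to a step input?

38.2%

Closed-loop characteristic equation: s² + 7.8s + 177.5 = 0, so ω_n = 13.32 rad/s and ζ = 7.8/(2·13.32) = 0.2927.
%OS = 100·exp(−πζ/√(1−ζ²)) = 100·exp(−π·0.2927/√0.9143) = 38.2%.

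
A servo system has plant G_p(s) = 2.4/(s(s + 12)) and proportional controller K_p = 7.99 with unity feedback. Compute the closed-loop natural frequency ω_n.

The closed-loop denominator is s(s+12) + 7.99·2.4 = s² + 12s + 19.18.
Matching s² + 2ζω_n s + ω_n²: ω_n = √19.18 = 4.379 rad/s and 2ζω_n = 12, so ζ = 12/(2·4.379) = 1.37.

ω_n = 4.38 rad/s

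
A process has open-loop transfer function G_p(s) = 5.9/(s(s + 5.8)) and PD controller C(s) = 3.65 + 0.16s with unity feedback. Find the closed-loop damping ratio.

Forward path: (3.65 + 0.16s)·5.9/(s(s+5.8)). The closed-loop characteristic equation is s² + (5.8 + 5.9·0.16)s + 5.9·3.65 = 0.
That is s² + 6.744s + 21.54 = 0, so ω_n = 4.641 rad/s and ζ = 6.744/(2·4.641) = 0.7266.

ζ = 0.727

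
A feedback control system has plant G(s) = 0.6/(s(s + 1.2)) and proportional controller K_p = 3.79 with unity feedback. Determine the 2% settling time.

Closed-loop characteristic equation: s² + 1.2s + 2.274 = 0, so ω_n = 1.508 rad/s and ζ = 1.2/(2·1.508) = 0.3979.
2% settling time T_s ≈ 4/(ζω_n) = 4/0.6 = 6.67 s.

T_s ≈ 6.67 s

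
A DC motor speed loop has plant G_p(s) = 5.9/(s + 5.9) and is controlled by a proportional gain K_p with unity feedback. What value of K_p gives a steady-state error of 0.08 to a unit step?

Steady-state error for a unit step on this type-0 loop is 1/(1 + K_p·G_p(0)).
G_p(0) = 1. Require 1/(1 + K_p·1) = 0.08, so 1 + 1·K_p = 12.5.
K_p = (12.5 − 1)/1 = 11.5.

K_p = 11.5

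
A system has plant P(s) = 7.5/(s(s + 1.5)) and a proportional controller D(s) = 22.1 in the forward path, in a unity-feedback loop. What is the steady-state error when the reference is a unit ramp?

0.00905

The loop has one pole at the origin (type 1). Velocity error constant K_v = lim_{s→0} s·D(s)P(s) = 22.1·7.5/1.5 = 110.5.
Steady-state error to a unit ramp: e_ss = 1/K_v = 0.00905.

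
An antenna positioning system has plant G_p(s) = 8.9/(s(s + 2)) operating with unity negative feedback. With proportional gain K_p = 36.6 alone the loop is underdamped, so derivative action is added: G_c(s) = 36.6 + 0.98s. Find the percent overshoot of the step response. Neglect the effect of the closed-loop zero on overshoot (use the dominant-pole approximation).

37.6%

Forward path: (36.6 + 0.98s)·8.9/(s(s+2)). The closed-loop characteristic equation is s² + (2 + 8.9·0.98)s + 8.9·36.6 = 0.
That is s² + 10.72s + 325.7 = 0, so ω_n = 18.05 rad/s and ζ = 10.72/(2·18.05) = 0.297.
%OS = 100·exp(−πζ/√(1−ζ²)) = 37.6%.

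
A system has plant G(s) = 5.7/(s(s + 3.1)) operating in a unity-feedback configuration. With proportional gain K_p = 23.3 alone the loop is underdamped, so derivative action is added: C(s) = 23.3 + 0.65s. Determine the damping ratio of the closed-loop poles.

Forward path: (23.3 + 0.65s)·5.7/(s(s+3.1)). The closed-loop characteristic equation is s² + (3.1 + 5.7·0.65)s + 5.7·23.3 = 0.
That is s² + 6.805s + 132.8 = 0, so ω_n = 11.52 rad/s and ζ = 6.805/(2·11.52) = 0.2952.

ζ = 0.295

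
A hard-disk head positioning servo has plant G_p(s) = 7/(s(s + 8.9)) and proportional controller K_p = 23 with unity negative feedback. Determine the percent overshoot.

30.8%

From 1 + K_pG_p(s) = 0: s² + 8.9s + 161 = 0 ⇒ ω_n = 12.69, ζ = 0.3507.
%OS = 100·exp(−πζ/√(1−ζ²)) = 100·exp(−π·0.3507/√0.877) = 30.8%.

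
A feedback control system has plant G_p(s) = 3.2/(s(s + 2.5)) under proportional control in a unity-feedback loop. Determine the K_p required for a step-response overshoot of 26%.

From %OS = 100·exp(−πζ/√(1−ζ²)) = 26%, ζ = −ln(0.26)/√(π²+ln²(0.26)) = 0.3941.
Characteristic equation s² + 2.5s + 3.2K_p = 0 gives ζ = 2.5/(2√(3.2K_p)).
Setting ζ = 0.3941: √(3.2K_p) = 2.5/(2·0.3941) = 3.172, so K_p = 10.06/3.2 = 3.14.

K_p = 3.14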